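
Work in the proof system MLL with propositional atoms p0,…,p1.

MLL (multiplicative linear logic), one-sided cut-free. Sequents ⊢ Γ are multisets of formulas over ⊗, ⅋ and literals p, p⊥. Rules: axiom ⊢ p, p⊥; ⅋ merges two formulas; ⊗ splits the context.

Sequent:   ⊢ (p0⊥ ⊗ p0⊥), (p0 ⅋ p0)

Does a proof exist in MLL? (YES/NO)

Derivation trace:
[⅋]  ⊢ (p0⊥ ⊗ p0⊥), (p0 ⅋ p0)
  [⊗]  ⊢ p0, p0, (p0⊥ ⊗ p0⊥)
    [Ax]  ⊢ p0, p0⊥
    [Ax]  ⊢ p0, p0⊥

Result: YES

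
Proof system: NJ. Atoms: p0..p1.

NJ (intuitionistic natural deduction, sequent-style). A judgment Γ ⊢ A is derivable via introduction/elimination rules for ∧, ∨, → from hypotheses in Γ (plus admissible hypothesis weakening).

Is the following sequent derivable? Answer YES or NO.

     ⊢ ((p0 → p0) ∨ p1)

Proof tree:
[∨I₁]  ⊢ ((p0 → p0) ∨ p1)
  [→I]  ⊢ (p0 → p0)
    [Ax] p0 ⊢ p0

Result: YES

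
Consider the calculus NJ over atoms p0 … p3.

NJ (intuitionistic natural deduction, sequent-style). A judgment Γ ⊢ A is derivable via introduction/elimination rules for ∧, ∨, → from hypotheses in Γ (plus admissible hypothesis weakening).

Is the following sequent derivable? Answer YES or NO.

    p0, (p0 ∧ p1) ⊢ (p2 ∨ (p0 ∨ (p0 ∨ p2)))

Derivation (root first):
[Wk] p0, (p0 ∧ p1) ⊢ (p2 ∨ (p0 ∨ (p0 ∨ p2)))
  [∨I₂] p0 ⊢ (p2 ∨ (p0 ∨ (p0 ∨ p2)))
    [∨I₂] p0 ⊢ (p0 ∨ (p0 ∨ p2))
      [∨I₁] p0 ⊢ (p0 ∨ p2)
        [Ax] p0 ⊢ p0

Result: YES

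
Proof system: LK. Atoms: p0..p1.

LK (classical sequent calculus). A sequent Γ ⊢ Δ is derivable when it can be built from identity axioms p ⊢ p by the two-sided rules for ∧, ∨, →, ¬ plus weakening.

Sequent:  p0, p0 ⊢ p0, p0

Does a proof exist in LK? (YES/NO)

Proof tree:
[WL] p0, p0 ⊢ p0, p0
  [WR] p0 ⊢ p0, p0
    [Ax] p0 ⊢ p0

Result: YES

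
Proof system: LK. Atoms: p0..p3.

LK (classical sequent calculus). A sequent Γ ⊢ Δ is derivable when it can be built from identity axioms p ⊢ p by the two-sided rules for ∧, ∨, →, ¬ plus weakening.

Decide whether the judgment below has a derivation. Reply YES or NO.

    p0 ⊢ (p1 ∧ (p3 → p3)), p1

Enumerate valuations to refute Γ ⊢ Δ:
  v=0000: Γ:[p0=F] Δ:[(p1 ∧ (p3 → p3))=F, p1=F] refutes=False
  v=0001: Γ:[p0=F] Δ:[(p1 ∧ (p3 → p3))=F, p1=F] refutes=False
  v=0010: Γ:[p0=F] Δ:[(p1 ∧ (p3 → p3))=F, p1=F] refutes=False
  v=0011: Γ:[p0=F] Δ:[(p1 ∧ (p3 → p3))=F, p1=F] refutes=False
  v=0100: Γ:[p0=F] Δ:[(p1 ∧ (p3 → p3))=T, p1=T] refutes=False
  v=0101: Γ:[p0=F] Δ:[(p1 ∧ (p3 → p3))=T, p1=T] refutes=False
  v=0110: Γ:[p0=F] Δ:[(p1 ∧ (p3 → p3))=T, p1=T] refutes=False
  v=0111: Γ:[p0=F] Δ:[(p1 ∧ (p3 → p3))=T, p1=T] refutes=False
  v=1000: Γ:[p0=T] Δ:[(p1 ∧ (p3 → p3))=F, p1=F] refutes=True  ← countermodel

Result: NO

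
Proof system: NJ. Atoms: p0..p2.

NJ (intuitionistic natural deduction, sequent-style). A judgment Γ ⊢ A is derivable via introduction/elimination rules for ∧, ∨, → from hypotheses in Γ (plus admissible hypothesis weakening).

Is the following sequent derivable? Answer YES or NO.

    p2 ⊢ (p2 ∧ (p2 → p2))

Proof tree:
[∧I] p2 ⊢ (p2 ∧ (p2 → p2))
  [Ax] p2 ⊢ p2
  [→I]  ⊢ (p2 → p2)
    [Ax] p2 ⊢ p2

Result: YES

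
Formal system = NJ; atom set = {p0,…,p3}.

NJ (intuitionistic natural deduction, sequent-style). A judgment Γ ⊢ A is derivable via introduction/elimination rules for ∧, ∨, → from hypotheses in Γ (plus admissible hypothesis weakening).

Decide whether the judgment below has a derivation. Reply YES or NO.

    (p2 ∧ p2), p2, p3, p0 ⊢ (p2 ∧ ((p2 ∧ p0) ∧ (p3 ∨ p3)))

Derivation (root first):
[∧I] (p2 ∧ p2), p2, p3, p0 ⊢ (p2 ∧ ((p2 ∧ p0) ∧ (p3 ∨ p3)))
  [Wk] p2, p2, (p2 ∧ p2) ⊢ p2
    [Wk] p2, p2 ⊢ p2
      [Ax] p2 ⊢ p2
  [∧I] p2, p3, p0 ⊢ ((p2 ∧ p0) ∧ (p3 ∨ p3))
    [∧I] p2, p0 ⊢ (p2 ∧ p0)
      [Wk] p2, p2 ⊢ p2
        [Ax] p2 ⊢ p2
      [Ax] p0 ⊢ p0
    [∨I₁] p3 ⊢ (p3 ∨ p3)
      [Ax] p3 ⊢ p3

Result: YES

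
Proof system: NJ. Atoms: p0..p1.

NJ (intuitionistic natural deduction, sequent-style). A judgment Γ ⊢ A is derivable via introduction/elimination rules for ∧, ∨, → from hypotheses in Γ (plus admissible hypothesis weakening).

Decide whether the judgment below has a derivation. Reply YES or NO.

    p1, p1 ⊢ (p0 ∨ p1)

Derivation trace:
[Wk] p1, p1 ⊢ (p0 ∨ p1)
  [∨I₂] p1 ⊢ (p0 ∨ p1)
    [Ax] p1 ⊢ p1

Result: YES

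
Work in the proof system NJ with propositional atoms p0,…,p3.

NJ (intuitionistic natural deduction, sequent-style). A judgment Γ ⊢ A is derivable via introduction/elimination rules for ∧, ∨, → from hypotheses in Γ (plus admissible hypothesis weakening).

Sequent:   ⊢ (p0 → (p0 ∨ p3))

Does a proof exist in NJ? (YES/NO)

Derivation (root first):
[→I]  ⊢ (p0 → (p0 ∨ p3))
  [∨I₁] p0 ⊢ (p0 ∨ p3)
    [Ax] p0 ⊢ p0

Result: YES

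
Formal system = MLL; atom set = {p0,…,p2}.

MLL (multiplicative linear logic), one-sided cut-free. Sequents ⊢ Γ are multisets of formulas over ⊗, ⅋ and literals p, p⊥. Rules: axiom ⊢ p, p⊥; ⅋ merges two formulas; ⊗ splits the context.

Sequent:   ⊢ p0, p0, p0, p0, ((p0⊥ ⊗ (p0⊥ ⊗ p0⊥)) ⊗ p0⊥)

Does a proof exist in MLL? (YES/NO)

Derivation (root first):
[⊗]  ⊢ p0, p0, p0, p0, ((p0⊥ ⊗ (p0⊥ ⊗ p0⊥)) ⊗ p0⊥)
  [⊗]  ⊢ p0, p0, p0, (p0⊥ ⊗ (p0⊥ ⊗ p0⊥))
    [Ax]  ⊢ p0, p0⊥
    [⊗]  ⊢ p0, p0, (p0⊥ ⊗ p0⊥)
      [Ax]  ⊢ p0, p0⊥
      [Ax]  ⊢ p0, p0⊥
  [Ax]  ⊢ p0, p0⊥

Result: YES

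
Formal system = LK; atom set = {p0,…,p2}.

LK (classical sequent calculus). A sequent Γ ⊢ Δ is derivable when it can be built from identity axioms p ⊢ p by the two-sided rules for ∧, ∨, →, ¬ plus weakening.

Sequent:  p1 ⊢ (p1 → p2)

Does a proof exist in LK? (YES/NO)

Enumerate valuations to refute Γ ⊢ Δ:
  v=000: Γ:[p1=F] Δ:[(p1 → p2)=T] refutes=False
  v=001: Γ:[p1=F] Δ:[(p1 → p2)=T] refutes=False
  v=010: Γ:[p1=T] Δ:[(p1 → p2)=F] refutes=True  ← countermodel

Result: NO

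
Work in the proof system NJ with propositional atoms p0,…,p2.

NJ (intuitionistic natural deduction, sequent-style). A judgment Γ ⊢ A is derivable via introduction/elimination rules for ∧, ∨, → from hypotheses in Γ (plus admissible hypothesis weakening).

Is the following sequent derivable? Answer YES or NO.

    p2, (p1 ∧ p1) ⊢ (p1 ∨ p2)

Proof tree:
[Wk] p2, (p1 ∧ p1) ⊢ (p1 ∨ p2)
  [∨I₂] p2 ⊢ (p1 ∨ p2)
    [Ax] p2 ⊢ p2

Result: YES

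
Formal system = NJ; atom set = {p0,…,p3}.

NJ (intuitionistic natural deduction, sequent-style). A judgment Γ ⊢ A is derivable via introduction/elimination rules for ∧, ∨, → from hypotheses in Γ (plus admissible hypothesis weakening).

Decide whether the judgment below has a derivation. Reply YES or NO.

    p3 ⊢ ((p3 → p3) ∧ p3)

Derivation trace:
[∧I] p3 ⊢ ((p3 → p3) ∧ p3)
  [→I]  ⊢ (p3 → p3)
    [Ax] p3 ⊢ p3
  [Ax] p3 ⊢ p3

Result: YES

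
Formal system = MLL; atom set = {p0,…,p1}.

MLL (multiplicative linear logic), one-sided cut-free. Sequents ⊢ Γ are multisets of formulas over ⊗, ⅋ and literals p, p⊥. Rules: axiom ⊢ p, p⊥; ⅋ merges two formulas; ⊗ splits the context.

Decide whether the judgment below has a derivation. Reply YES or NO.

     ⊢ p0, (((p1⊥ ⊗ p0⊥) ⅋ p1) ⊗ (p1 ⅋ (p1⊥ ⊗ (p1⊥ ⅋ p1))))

Proof tree:
[⊗]  ⊢ p0, (((p1⊥ ⊗ p0⊥) ⅋ p1) ⊗ (p1 ⅋ (p1⊥ ⊗ (p1⊥ ⅋ p1))))
  [⅋]  ⊢ p0, ((p1⊥ ⊗ p0⊥) ⅋ p1)
    [⊗]  ⊢ p1, p0, (p1⊥ ⊗ p0⊥)
      [Ax]  ⊢ p1, p1⊥
      [Ax]  ⊢ p0, p0⊥
  [⅋]  ⊢ (p1 ⅋ (p1⊥ ⊗ (p1⊥ ⅋ p1)))
    [⊗]  ⊢ p1, (p1⊥ ⊗ (p1⊥ ⅋ p1))
      [Ax]  ⊢ p1, p1⊥
      [⅋]  ⊢ (p1⊥ ⅋ p1)
        [Ax]  ⊢ p1, p1⊥

Result: YES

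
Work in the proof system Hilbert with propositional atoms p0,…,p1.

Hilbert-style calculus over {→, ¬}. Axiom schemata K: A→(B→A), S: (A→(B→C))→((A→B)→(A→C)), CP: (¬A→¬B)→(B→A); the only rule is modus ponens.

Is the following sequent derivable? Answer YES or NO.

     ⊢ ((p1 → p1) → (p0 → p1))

Search for a countermodel by truth-table:
  v=00: Γ:[] Δ:[((p1 → p1) → (p0 → p1))=T] refutes=False
  v=01: Γ:[] Δ:[((p1 → p1) → (p0 → p1))=T] refutes=False
  v=10: Γ:[] Δ:[((p1 → p1) → (p0 → p1))=F] refutes=True  ← countermodel

Result: NO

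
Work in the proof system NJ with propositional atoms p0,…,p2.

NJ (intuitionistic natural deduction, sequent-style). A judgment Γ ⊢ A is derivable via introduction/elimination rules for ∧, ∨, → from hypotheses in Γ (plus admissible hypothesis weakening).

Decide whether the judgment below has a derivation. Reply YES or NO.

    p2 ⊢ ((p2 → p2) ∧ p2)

Derivation (root first):
[∧I] p2 ⊢ ((p2 → p2) ∧ p2)
  [→I]  ⊢ (p2 → p2)
    [Ax] p2 ⊢ p2
  [Ax] p2 ⊢ p2

Result: YES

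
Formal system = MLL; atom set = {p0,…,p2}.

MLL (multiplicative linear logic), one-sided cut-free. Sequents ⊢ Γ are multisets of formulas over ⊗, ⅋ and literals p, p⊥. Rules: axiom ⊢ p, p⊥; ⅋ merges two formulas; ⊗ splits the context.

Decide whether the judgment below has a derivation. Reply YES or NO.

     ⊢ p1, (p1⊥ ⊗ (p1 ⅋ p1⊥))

Proof tree:
[⊗]  ⊢ p1, (p1⊥ ⊗ (p1 ⅋ p1⊥))
  [Ax]  ⊢ p1, p1⊥
  [⅋]  ⊢ (p1 ⅋ p1⊥)
    [Ax]  ⊢ p1, p1⊥

Result: YES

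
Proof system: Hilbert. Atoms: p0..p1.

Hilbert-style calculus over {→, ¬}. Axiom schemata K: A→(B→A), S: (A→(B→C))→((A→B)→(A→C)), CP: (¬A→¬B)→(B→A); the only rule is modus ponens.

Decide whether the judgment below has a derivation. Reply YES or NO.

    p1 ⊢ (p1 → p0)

Enumerate valuations to refute Γ ⊢ Δ:
  v=00: Γ:[p1=F] Δ:[(p1 → p0)=T] refutes=False
  v=01: Γ:[p1=T] Δ:[(p1 → p0)=F] refutes=True  ← countermodel

Result: NO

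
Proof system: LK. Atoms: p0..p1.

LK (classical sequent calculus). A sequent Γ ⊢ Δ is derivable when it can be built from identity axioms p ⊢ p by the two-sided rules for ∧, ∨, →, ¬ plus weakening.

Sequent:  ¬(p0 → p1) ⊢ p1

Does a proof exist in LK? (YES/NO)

Truth-table refutation:
  v=00: Γ:[¬(p0 → p1)=F] Δ:[p1=F] refutes=False
  v=01: Γ:[¬(p0 → p1)=F] Δ:[p1=T] refutes=False
  v=10: Γ:[¬(p0 → p1)=T] Δ:[p1=F] refutes=True  ← countermodel

Result: NO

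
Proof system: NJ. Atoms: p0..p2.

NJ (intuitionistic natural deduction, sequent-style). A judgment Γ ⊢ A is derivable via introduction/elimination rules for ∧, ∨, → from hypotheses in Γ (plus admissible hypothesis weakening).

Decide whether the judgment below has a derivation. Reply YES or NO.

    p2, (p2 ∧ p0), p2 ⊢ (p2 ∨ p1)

Derivation trace:
[Wk] p2, (p2 ∧ p0), p2 ⊢ (p2 ∨ p1)
  [Wk] p2, (p2 ∧ p0) ⊢ (p2 ∨ p1)
    [∨I₁] p2 ⊢ (p2 ∨ p1)
      [Ax] p2 ⊢ p2

Result: YES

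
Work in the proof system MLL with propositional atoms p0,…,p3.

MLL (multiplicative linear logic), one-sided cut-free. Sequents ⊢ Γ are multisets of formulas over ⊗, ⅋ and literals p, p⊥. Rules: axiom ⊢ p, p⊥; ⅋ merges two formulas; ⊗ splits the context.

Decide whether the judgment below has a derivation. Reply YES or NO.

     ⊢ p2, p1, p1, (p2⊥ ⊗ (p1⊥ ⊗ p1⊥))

Derivation trace:
[⊗]  ⊢ p2, p1, p1, (p2⊥ ⊗ (p1⊥ ⊗ p1⊥))
  [Ax]  ⊢ p2, p2⊥
  [⊗]  ⊢ p1, p1, (p1⊥ ⊗ p1⊥)
    [Ax]  ⊢ p1, p1⊥
    [Ax]  ⊢ p1, p1⊥

Result: YES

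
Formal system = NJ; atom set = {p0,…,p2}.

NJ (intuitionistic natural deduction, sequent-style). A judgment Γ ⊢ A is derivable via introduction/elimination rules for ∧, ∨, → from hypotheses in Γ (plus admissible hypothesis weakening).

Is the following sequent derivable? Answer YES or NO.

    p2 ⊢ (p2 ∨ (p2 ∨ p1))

Proof tree:
[∨I₂] p2 ⊢ (p2 ∨ (p2 ∨ p1))
  [∨I₁] p2 ⊢ (p2 ∨ p1)
    [Ax] p2 ⊢ p2

Result: YES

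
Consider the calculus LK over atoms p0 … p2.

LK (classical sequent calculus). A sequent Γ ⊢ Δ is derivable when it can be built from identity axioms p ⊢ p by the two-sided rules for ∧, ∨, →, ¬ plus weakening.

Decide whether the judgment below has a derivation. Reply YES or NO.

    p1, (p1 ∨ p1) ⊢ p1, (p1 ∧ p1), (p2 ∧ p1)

Derivation trace:
[∧R] p1, (p1 ∨ p1) ⊢ p1, (p1 ∧ p1), (p2 ∧ p1)
  [∨L] (p1 ∨ p1) ⊢ p1, (p1 ∧ p1), p2
    [WR] p1 ⊢ (p1 ∧ p1), p2
      [∧R] p1 ⊢ (p1 ∧ p1)
        [Ax] p1 ⊢ p1
        [Ax] p1 ⊢ p1
    [Ax] p1 ⊢ p1
  [Ax] p1 ⊢ p1

Result: YES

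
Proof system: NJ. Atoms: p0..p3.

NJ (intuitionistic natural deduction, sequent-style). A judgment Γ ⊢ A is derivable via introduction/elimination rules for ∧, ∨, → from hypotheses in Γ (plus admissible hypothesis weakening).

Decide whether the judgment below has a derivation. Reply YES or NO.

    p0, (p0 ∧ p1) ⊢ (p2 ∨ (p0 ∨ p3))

Proof tree:
[Wk] p0, (p0 ∧ p1) ⊢ (p2 ∨ (p0 ∨ p3))
  [∨I₂] p0 ⊢ (p2 ∨ (p0 ∨ p3))
    [∨I₁] p0 ⊢ (p0 ∨ p3)
      [Ax] p0 ⊢ p0

Result: YES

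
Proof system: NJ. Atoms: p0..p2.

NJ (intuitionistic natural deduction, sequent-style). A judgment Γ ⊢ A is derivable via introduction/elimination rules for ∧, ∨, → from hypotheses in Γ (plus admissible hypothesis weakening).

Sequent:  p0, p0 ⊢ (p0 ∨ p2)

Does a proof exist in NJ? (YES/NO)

Derivation (root first):
[∨I₁] p0, p0 ⊢ (p0 ∨ p2)
  [Wk] p0, p0 ⊢ p0
    [Ax] p0 ⊢ p0

Result: YES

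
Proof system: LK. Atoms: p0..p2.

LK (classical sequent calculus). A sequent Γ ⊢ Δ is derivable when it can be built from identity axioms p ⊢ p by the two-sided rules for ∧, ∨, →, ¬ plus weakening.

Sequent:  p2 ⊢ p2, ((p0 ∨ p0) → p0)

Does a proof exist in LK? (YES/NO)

Derivation (root first):
[→R] p2 ⊢ p2, ((p0 ∨ p0) → p0)
  [∨L] p2, (p0 ∨ p0) ⊢ p2, p0
    [WL] p2, p0 ⊢ p2
      [Ax] p2 ⊢ p2
    [Ax] p0 ⊢ p0

Result: YES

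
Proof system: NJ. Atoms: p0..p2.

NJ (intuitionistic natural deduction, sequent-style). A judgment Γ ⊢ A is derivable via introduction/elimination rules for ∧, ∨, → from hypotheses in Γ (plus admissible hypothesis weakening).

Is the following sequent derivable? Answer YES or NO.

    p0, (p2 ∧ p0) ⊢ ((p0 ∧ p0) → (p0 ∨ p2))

Derivation (root first):
[→I] p0, (p2 ∧ p0) ⊢ ((p0 ∧ p0) → (p0 ∨ p2))
  [Wk] p0, (p0 ∧ p0), (p2 ∧ p0) ⊢ (p0 ∨ p2)
    [Wk] p0, (p0 ∧ p0) ⊢ (p0 ∨ p2)
      [∨I₁] p0 ⊢ (p0 ∨ p2)
        [Ax] p0 ⊢ p0

Result: YES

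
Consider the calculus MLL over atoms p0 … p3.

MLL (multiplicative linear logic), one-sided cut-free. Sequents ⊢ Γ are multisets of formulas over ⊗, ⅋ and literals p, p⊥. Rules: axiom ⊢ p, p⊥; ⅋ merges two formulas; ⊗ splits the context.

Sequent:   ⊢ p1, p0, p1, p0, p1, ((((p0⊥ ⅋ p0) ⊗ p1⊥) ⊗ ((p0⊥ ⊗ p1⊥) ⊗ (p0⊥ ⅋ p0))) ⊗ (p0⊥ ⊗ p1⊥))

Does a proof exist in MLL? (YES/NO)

Derivation trace:
[⊗]  ⊢ p1, p0, p1, p0, p1, ((((p0⊥ ⅋ p0) ⊗ p1⊥) ⊗ ((p0⊥ ⊗ p1⊥) ⊗ (p0⊥ ⅋ p0))) ⊗ (p0⊥ ⊗ p1⊥))
  [⊗]  ⊢ p1, p0, p1, (((p0⊥ ⅋ p0) ⊗ p1⊥) ⊗ ((p0⊥ ⊗ p1⊥) ⊗ (p0⊥ ⅋ p0)))
    [⊗]  ⊢ p1, ((p0⊥ ⅋ p0) ⊗ p1⊥)
      [⅋]  ⊢ (p0⊥ ⅋ p0)
        [Ax]  ⊢ p0, p0⊥
      [Ax]  ⊢ p1, p1⊥
    [⊗]  ⊢ p0, p1, ((p0⊥ ⊗ p1⊥) ⊗ (p0⊥ ⅋ p0))
      [⊗]  ⊢ p0, p1, (p0⊥ ⊗ p1⊥)
        [Ax]  ⊢ p0, p0⊥
        [Ax]  ⊢ p1, p1⊥
      [⅋]  ⊢ (p0⊥ ⅋ p0)
        [Ax]  ⊢ p0, p0⊥
  [⊗]  ⊢ p0, p1, (p0⊥ ⊗ p1⊥)
    [Ax]  ⊢ p0, p0⊥
    [Ax]  ⊢ p1, p1⊥

Result: YES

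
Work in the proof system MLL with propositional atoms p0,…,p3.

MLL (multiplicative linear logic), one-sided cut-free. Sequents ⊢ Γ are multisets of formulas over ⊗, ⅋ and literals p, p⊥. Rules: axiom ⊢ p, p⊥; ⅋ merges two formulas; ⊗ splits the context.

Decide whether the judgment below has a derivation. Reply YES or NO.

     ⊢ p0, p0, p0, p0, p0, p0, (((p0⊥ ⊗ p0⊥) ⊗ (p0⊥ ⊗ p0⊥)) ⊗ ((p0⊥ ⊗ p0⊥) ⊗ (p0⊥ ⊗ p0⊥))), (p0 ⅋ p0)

Derivation trace:
[⅋]  ⊢ p0, p0, p0, p0, p0, p0, (((p0⊥ ⊗ p0⊥) ⊗ (p0⊥ ⊗ p0⊥)) ⊗ ((p0⊥ ⊗ p0⊥) ⊗ (p0⊥ ⊗ p0⊥))), (p0 ⅋ p0)
  [⊗]  ⊢ p0, p0, p0, p0, p0, p0, p0, p0, (((p0⊥ ⊗ p0⊥) ⊗ (p0⊥ ⊗ p0⊥)) ⊗ ((p0⊥ ⊗ p0⊥) ⊗ (p0⊥ ⊗ p0⊥)))
    [⊗]  ⊢ p0, p0, p0, p0, ((p0⊥ ⊗ p0⊥) ⊗ (p0⊥ ⊗ p0⊥))
      [⊗]  ⊢ p0, p0, (p0⊥ ⊗ p0⊥)
        [Ax]  ⊢ p0, p0⊥
        [Ax]  ⊢ p0, p0⊥
      [⊗]  ⊢ p0, p0, (p0⊥ ⊗ p0⊥)
        [Ax]  ⊢ p0, p0⊥
        [Ax]  ⊢ p0, p0⊥
    [⊗]  ⊢ p0, p0, p0, p0, ((p0⊥ ⊗ p0⊥) ⊗ (p0⊥ ⊗ p0⊥))
      [⊗]  ⊢ p0, p0, (p0⊥ ⊗ p0⊥)
        [Ax]  ⊢ p0, p0⊥
        [Ax]  ⊢ p0, p0⊥
      [⊗]  ⊢ p0, p0, (p0⊥ ⊗ p0⊥)
        [Ax]  ⊢ p0, p0⊥
        [Ax]  ⊢ p0, p0⊥

Result: YES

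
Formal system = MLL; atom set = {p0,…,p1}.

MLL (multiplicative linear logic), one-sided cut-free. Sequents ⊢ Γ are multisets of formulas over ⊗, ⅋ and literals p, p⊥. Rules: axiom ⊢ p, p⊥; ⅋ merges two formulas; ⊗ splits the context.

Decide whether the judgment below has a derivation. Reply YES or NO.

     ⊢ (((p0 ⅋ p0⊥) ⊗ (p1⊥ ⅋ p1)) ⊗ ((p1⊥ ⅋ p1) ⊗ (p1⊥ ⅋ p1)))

Derivation (root first):
[⊗]  ⊢ (((p0 ⅋ p0⊥) ⊗ (p1⊥ ⅋ p1)) ⊗ ((p1⊥ ⅋ p1) ⊗ (p1⊥ ⅋ p1)))
  [⊗]  ⊢ ((p0 ⅋ p0⊥) ⊗ (p1⊥ ⅋ p1))
    [⅋]  ⊢ (p0 ⅋ p0⊥)
      [Ax]  ⊢ p0, p0⊥
    [⅋]  ⊢ (p1⊥ ⅋ p1)
      [Ax]  ⊢ p1, p1⊥
  [⊗]  ⊢ ((p1⊥ ⅋ p1) ⊗ (p1⊥ ⅋ p1))
    [⅋]  ⊢ (p1⊥ ⅋ p1)
      [Ax]  ⊢ p1, p1⊥
    [⅋]  ⊢ (p1⊥ ⅋ p1)
      [Ax]  ⊢ p1, p1⊥

Result: YES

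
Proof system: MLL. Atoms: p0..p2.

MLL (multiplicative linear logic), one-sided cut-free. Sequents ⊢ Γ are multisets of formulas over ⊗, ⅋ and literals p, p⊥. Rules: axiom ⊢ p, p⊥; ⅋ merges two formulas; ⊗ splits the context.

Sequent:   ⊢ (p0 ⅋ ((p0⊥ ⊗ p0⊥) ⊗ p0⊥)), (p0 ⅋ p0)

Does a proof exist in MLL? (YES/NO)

Proof tree:
[⅋]  ⊢ (p0 ⅋ ((p0⊥ ⊗ p0⊥) ⊗ p0⊥)), (p0 ⅋ p0)
  [⅋]  ⊢ p0, p0, (p0 ⅋ ((p0⊥ ⊗ p0⊥) ⊗ p0⊥))
    [⊗]  ⊢ p0, p0, p0, ((p0⊥ ⊗ p0⊥) ⊗ p0⊥)
      [⊗]  ⊢ p0, p0, (p0⊥ ⊗ p0⊥)
        [Ax]  ⊢ p0, p0⊥
        [Ax]  ⊢ p0, p0⊥
      [Ax]  ⊢ p0, p0⊥

Result: YES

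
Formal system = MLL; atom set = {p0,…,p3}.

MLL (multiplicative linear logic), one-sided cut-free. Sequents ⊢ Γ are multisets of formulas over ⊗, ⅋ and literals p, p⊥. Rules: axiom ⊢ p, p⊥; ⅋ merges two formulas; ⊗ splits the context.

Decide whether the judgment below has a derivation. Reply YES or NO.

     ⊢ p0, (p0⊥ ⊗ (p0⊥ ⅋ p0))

Proof tree:
[⊗]  ⊢ p0, (p0⊥ ⊗ (p0⊥ ⅋ p0))
  [Ax]  ⊢ p0, p0⊥
  [⅋]  ⊢ (p0⊥ ⅋ p0)
    [Ax]  ⊢ p0, p0⊥

Result: YES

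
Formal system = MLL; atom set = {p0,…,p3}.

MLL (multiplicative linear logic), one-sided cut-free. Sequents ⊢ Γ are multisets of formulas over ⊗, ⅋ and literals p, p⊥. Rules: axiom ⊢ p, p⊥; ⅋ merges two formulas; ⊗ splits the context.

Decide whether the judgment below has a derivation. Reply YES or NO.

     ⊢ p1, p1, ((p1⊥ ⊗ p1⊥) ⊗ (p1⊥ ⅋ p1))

Derivation (root first):
[⊗]  ⊢ p1, p1, ((p1⊥ ⊗ p1⊥) ⊗ (p1⊥ ⅋ p1))
  [⊗]  ⊢ p1, p1, (p1⊥ ⊗ p1⊥)
    [Ax]  ⊢ p1, p1⊥
    [Ax]  ⊢ p1, p1⊥
  [⅋]  ⊢ (p1⊥ ⅋ p1)
    [Ax]  ⊢ p1, p1⊥

Result: YES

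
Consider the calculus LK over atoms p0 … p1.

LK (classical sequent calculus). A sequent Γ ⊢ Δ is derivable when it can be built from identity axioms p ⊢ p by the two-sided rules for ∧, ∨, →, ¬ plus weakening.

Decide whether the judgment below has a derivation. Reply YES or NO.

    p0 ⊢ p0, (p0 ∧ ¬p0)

Derivation (root first):
[∧R] p0 ⊢ p0, (p0 ∧ ¬p0)
  [Ax] p0 ⊢ p0
  [¬R]  ⊢ p0, ¬p0
    [Ax] p0 ⊢ p0

Result: YES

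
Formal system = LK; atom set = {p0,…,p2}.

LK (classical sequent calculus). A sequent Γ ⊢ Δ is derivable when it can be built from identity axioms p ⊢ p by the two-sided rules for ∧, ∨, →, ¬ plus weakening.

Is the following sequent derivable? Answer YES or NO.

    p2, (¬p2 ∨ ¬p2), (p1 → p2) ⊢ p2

Derivation (root first):
[→L] p2, (¬p2 ∨ ¬p2), (p1 → p2) ⊢ p2
  [∨L] p2, (¬p2 ∨ ¬p2) ⊢ p1
    [¬L] p2, ¬p2 ⊢ 
      [Ax] p2 ⊢ p2
    [WR] p2, ¬p2 ⊢ p1
      [¬L] p2, ¬p2 ⊢ 
        [Ax] p2 ⊢ p2
  [Ax] p2 ⊢ p2

Result: YES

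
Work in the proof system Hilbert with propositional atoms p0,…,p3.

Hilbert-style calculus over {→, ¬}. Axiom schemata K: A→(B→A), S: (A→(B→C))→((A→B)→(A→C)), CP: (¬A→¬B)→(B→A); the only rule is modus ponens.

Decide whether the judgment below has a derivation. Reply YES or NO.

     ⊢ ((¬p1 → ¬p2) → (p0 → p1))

Truth-table refutation:
  v=0000: Γ:[] Δ:[((¬p1 → ¬p2) → (p0 → p1))=T] refutes=False
  v=0001: Γ:[] Δ:[((¬p1 → ¬p2) → (p0 → p1))=T] refutes=False
  v=0010: Γ:[] Δ:[((¬p1 → ¬p2) → (p0 → p1))=T] refutes=False
  v=0011: Γ:[] Δ:[((¬p1 → ¬p2) → (p0 → p1))=T] refutes=False
  v=0100: Γ:[] Δ:[((¬p1 → ¬p2) → (p0 → p1))=T] refutes=False
  v=0101: Γ:[] Δ:[((¬p1 → ¬p2) → (p0 → p1))=T] refutes=False
  v=0110: Γ:[] Δ:[((¬p1 → ¬p2) → (p0 → p1))=T] refutes=False
  v=0111: Γ:[] Δ:[((¬p1 → ¬p2) → (p0 → p1))=T] refutes=False
  v=1000: Γ:[] Δ:[((¬p1 → ¬p2) → (p0 → p1))=F] refutes=True  ← countermodel

Result: NO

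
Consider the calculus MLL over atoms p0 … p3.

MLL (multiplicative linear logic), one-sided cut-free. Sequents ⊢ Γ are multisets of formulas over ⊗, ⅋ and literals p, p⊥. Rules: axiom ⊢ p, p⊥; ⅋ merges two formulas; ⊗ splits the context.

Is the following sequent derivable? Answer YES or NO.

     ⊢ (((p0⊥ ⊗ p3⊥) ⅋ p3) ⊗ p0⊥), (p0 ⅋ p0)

Proof tree:
[⅋]  ⊢ (((p0⊥ ⊗ p3⊥) ⅋ p3) ⊗ p0⊥), (p0 ⅋ p0)
  [⊗]  ⊢ p0, p0, (((p0⊥ ⊗ p3⊥) ⅋ p3) ⊗ p0⊥)
    [⅋]  ⊢ p0, ((p0⊥ ⊗ p3⊥) ⅋ p3)
      [⊗]  ⊢ p0, p3, (p0⊥ ⊗ p3⊥)
        [Ax]  ⊢ p0, p0⊥
        [Ax]  ⊢ p3, p3⊥
    [Ax]  ⊢ p0, p0⊥

Result: YES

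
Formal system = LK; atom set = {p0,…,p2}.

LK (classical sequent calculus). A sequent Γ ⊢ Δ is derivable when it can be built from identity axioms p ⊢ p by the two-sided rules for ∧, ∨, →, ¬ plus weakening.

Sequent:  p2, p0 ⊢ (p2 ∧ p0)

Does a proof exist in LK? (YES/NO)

Derivation (root first):
[∧R] p2, p0 ⊢ (p2 ∧ p0)
  [WL] p2, p2 ⊢ p2
    [Ax] p2 ⊢ p2
  [Ax] p0 ⊢ p0

Result: YES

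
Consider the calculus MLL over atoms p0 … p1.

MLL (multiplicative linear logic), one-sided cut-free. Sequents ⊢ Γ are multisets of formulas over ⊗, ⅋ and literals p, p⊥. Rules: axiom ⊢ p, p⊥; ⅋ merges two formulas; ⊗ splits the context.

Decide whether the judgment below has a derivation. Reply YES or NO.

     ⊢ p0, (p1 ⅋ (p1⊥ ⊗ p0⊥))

Derivation (root first):
[⅋]  ⊢ p0, (p1 ⅋ (p1⊥ ⊗ p0⊥))
  [⊗]  ⊢ p1, p0, (p1⊥ ⊗ p0⊥)
    [Ax]  ⊢ p1, p1⊥
    [Ax]  ⊢ p0, p0⊥

Result: YES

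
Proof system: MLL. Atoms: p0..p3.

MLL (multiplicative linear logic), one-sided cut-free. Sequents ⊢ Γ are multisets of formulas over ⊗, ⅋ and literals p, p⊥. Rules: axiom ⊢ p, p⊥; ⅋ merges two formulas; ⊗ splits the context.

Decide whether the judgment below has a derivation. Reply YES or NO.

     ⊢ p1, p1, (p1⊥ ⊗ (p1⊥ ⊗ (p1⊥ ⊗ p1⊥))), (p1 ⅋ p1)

Proof tree:
[⅋]  ⊢ p1, p1, (p1⊥ ⊗ (p1⊥ ⊗ (p1⊥ ⊗ p1⊥))), (p1 ⅋ p1)
  [⊗]  ⊢ p1, p1, p1, p1, (p1⊥ ⊗ (p1⊥ ⊗ (p1⊥ ⊗ p1⊥)))
    [Ax]  ⊢ p1, p1⊥
    [⊗]  ⊢ p1, p1, p1, (p1⊥ ⊗ (p1⊥ ⊗ p1⊥))
      [Ax]  ⊢ p1, p1⊥
      [⊗]  ⊢ p1, p1, (p1⊥ ⊗ p1⊥)
        [Ax]  ⊢ p1, p1⊥
        [Ax]  ⊢ p1, p1⊥

Result: YES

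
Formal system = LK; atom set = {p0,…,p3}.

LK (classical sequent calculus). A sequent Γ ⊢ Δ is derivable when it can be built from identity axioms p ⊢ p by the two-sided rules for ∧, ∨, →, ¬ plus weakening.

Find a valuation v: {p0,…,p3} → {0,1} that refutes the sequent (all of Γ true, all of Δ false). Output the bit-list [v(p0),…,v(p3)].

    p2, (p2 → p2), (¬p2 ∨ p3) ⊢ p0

Search for a countermodel by truth-table:
  v=0000: Γ:[p2=F, (p2 → p2)=T, (¬p2 ∨ p3)=T] Δ:[p0=F] refutes=False
  v=0001: Γ:[p2=F, (p2 → p2)=T, (¬p2 ∨ p3)=T] Δ:[p0=F] refutes=False
  v=0010: Γ:[p2=T, (p2 → p2)=T, (¬p2 ∨ p3)=F] Δ:[p0=F] refutes=False
  v=0011: Γ:[p2=T, (p2 → p2)=T, (¬p2 ∨ p3)=T] Δ:[p0=F] refutes=True  ← countermodel

Result: [0, 0, 1, 1]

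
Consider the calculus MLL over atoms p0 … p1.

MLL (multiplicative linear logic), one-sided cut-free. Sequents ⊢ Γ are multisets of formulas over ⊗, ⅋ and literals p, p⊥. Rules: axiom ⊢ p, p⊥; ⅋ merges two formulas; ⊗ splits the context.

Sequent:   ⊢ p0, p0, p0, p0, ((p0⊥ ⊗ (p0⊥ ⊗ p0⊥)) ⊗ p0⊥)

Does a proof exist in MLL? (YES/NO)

Derivation (root first):
[⊗]  ⊢ p0, p0, p0, p0, ((p0⊥ ⊗ (p0⊥ ⊗ p0⊥)) ⊗ p0⊥)
  [⊗]  ⊢ p0, p0, p0, (p0⊥ ⊗ (p0⊥ ⊗ p0⊥))
    [Ax]  ⊢ p0, p0⊥
    [⊗]  ⊢ p0, p0, (p0⊥ ⊗ p0⊥)
      [Ax]  ⊢ p0, p0⊥
      [Ax]  ⊢ p0, p0⊥
  [Ax]  ⊢ p0, p0⊥

Result: YES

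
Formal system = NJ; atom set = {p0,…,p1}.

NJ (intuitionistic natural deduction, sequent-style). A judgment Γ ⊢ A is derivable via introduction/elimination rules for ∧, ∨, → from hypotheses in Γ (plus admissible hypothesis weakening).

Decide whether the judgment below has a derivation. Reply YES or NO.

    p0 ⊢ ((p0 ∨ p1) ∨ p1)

Derivation (root first):
[∨I₁] p0 ⊢ ((p0 ∨ p1) ∨ p1)
  [∨I₁] p0 ⊢ (p0 ∨ p1)
    [Ax] p0 ⊢ p0

Result: YES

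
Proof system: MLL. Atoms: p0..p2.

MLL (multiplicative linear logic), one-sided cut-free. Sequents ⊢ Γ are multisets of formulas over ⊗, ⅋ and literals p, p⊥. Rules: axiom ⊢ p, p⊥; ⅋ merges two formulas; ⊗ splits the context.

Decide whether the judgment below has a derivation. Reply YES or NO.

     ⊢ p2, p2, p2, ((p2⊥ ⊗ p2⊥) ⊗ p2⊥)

Proof tree:
[⊗]  ⊢ p2, p2, p2, ((p2⊥ ⊗ p2⊥) ⊗ p2⊥)
  [⊗]  ⊢ p2, p2, (p2⊥ ⊗ p2⊥)
    [Ax]  ⊢ p2, p2⊥
    [Ax]  ⊢ p2, p2⊥
  [Ax]  ⊢ p2, p2⊥

Result: YES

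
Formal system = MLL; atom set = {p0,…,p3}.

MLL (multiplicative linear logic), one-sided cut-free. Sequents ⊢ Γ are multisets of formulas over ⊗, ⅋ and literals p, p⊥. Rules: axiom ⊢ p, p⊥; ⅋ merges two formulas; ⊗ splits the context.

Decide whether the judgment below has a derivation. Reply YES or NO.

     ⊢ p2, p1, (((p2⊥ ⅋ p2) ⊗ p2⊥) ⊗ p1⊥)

Derivation (root first):
[⊗]  ⊢ p2, p1, (((p2⊥ ⅋ p2) ⊗ p2⊥) ⊗ p1⊥)
  [⊗]  ⊢ p2, ((p2⊥ ⅋ p2) ⊗ p2⊥)
    [⅋]  ⊢ (p2⊥ ⅋ p2)
      [Ax]  ⊢ p2, p2⊥
    [Ax]  ⊢ p2, p2⊥
  [Ax]  ⊢ p1, p1⊥

Result: YES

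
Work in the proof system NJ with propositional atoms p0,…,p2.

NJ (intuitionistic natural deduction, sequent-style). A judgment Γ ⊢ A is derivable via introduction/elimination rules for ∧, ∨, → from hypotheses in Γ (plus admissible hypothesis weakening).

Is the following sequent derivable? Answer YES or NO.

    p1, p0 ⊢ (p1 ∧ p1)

Proof tree:
[∧I] p1, p0 ⊢ (p1 ∧ p1)
  [Ax] p1 ⊢ p1
  [Wk] p1, p0 ⊢ p1
    [Ax] p1 ⊢ p1

Result: YES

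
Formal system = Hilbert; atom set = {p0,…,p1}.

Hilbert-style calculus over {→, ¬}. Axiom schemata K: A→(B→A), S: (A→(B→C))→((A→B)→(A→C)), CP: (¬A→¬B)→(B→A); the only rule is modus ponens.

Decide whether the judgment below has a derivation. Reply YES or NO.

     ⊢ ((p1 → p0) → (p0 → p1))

Search for a countermodel by truth-table:
  v=00: Γ:[] Δ:[((p1 → p0) → (p0 → p1))=T] refutes=False
  v=01: Γ:[] Δ:[((p1 → p0) → (p0 → p1))=T] refutes=False
  v=10: Γ:[] Δ:[((p1 → p0) → (p0 → p1))=F] refutes=True  ← countermodel

Result: NO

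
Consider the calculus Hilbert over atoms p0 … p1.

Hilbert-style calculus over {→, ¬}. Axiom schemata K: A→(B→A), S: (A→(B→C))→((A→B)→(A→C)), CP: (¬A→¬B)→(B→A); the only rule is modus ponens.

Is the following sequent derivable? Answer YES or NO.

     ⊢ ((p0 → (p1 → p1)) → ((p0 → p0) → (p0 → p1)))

Enumerate valuations to refute Γ ⊢ Δ:
  v=00: Γ:[] Δ:[((p0 → (p1 → p1)) → ((p0 → p0) → (p0 → p1)))=T] refutes=False
  v=01: Γ:[] Δ:[((p0 → (p1 → p1)) → ((p0 → p0) → (p0 → p1)))=T] refutes=False
  v=10: Γ:[] Δ:[((p0 → (p1 → p1)) → ((p0 → p0) → (p0 → p1)))=F] refutes=True  ← countermodel

Result: NO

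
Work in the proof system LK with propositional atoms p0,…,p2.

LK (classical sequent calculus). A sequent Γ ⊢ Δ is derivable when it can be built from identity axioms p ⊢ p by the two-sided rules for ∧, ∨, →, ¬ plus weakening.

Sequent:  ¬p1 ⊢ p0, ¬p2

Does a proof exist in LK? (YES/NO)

Search for a countermodel by truth-table:
  v=000: Γ:[¬p1=T] Δ:[p0=F, ¬p2=T] refutes=False
  v=001: Γ:[¬p1=T] Δ:[p0=F, ¬p2=F] refutes=True  ← countermodel

Result: NO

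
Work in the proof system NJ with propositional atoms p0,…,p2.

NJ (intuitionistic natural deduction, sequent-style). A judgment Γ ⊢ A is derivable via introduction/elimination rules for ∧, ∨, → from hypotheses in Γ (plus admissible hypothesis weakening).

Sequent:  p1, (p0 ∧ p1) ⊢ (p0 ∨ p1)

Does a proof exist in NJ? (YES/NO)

Proof tree:
[Wk] p1, (p0 ∧ p1) ⊢ (p0 ∨ p1)
  [∨I₂] p1 ⊢ (p0 ∨ p1)
    [Ax] p1 ⊢ p1

Result: YES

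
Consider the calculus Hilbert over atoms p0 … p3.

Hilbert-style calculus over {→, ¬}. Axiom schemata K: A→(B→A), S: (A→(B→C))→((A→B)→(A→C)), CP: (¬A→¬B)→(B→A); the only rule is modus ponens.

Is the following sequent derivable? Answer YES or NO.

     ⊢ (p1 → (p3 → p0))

Enumerate valuations to refute Γ ⊢ Δ:
  v=0000: Γ:[] Δ:[(p1 → (p3 → p0))=T] refutes=False
  v=0001: Γ:[] Δ:[(p1 → (p3 → p0))=T] refutes=False
  v=0010: Γ:[] Δ:[(p1 → (p3 → p0))=T] refutes=False
  v=0011: Γ:[] Δ:[(p1 → (p3 → p0))=T] refutes=False
  v=0100: Γ:[] Δ:[(p1 → (p3 → p0))=T] refutes=False
  v=0101: Γ:[] Δ:[(p1 → (p3 → p0))=F] refutes=True  ← countermodel

Result: NO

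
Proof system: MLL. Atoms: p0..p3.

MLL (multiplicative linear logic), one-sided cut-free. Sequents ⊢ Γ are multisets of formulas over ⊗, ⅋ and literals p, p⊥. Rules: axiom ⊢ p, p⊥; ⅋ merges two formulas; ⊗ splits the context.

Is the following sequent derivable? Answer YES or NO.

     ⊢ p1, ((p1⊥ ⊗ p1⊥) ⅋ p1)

Derivation trace:
[⅋]  ⊢ p1, ((p1⊥ ⊗ p1⊥) ⅋ p1)
  [⊗]  ⊢ p1, p1, (p1⊥ ⊗ p1⊥)
    [Ax]  ⊢ p1, p1⊥
    [Ax]  ⊢ p1, p1⊥

Result: YES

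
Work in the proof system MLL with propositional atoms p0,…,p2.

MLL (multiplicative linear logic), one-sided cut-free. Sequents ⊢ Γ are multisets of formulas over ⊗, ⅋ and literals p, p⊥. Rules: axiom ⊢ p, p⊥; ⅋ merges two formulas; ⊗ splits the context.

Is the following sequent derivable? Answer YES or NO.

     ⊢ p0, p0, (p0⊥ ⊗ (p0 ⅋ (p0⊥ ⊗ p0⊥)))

Derivation (root first):
[⊗]  ⊢ p0, p0, (p0⊥ ⊗ (p0 ⅋ (p0⊥ ⊗ p0⊥)))
  [Ax]  ⊢ p0, p0⊥
  [⅋]  ⊢ p0, (p0 ⅋ (p0⊥ ⊗ p0⊥))
    [⊗]  ⊢ p0, p0, (p0⊥ ⊗ p0⊥)
      [Ax]  ⊢ p0, p0⊥
      [Ax]  ⊢ p0, p0⊥

Result: YES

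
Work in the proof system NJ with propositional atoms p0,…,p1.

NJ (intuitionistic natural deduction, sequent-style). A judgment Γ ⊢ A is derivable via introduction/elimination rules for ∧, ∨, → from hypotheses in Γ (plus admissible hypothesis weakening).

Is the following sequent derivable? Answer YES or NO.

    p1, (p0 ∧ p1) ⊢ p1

Derivation trace:
[→E] p1, (p0 ∧ p1) ⊢ p1
  [→I] (p0 ∧ p1) ⊢ (p1 → p1)
    [Wk] p1, (p0 ∧ p1) ⊢ p1
      [Ax] p1 ⊢ p1
  [Wk] p1, (p0 ∧ p1) ⊢ p1
    [Ax] p1 ⊢ p1

Result: YES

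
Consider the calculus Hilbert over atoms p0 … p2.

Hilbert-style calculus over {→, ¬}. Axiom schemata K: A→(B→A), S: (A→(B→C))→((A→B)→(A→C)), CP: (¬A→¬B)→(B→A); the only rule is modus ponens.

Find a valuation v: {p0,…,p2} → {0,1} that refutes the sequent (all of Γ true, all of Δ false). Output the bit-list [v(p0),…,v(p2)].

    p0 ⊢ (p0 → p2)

Enumerate valuations to refute Γ ⊢ Δ:
  v=000: Γ:[p0=F] Δ:[(p0 → p2)=T] refutes=False
  v=001: Γ:[p0=F] Δ:[(p0 → p2)=T] refutes=False
  v=010: Γ:[p0=F] Δ:[(p0 → p2)=T] refutes=False
  v=011: Γ:[p0=F] Δ:[(p0 → p2)=T] refutes=False
  v=100: Γ:[p0=T] Δ:[(p0 → p2)=F] refutes=True  ← countermodel

Result: [1, 0, 0]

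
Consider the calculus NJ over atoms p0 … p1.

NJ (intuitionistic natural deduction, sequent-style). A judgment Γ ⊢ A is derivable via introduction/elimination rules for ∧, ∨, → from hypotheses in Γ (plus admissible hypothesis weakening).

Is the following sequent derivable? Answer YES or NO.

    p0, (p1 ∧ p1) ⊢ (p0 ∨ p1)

Derivation (root first):
[∨I₁] p0, (p1 ∧ p1) ⊢ (p0 ∨ p1)
  [Wk] p0, (p1 ∧ p1) ⊢ p0
    [Ax] p0 ⊢ p0

Result: YES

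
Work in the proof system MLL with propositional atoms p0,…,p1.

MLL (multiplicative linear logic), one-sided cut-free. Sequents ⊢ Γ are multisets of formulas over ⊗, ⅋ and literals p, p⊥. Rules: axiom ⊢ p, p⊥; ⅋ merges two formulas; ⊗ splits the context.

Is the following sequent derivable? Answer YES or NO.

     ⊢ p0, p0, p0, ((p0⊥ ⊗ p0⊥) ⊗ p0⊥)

Proof tree:
[⊗]  ⊢ p0, p0, p0, ((p0⊥ ⊗ p0⊥) ⊗ p0⊥)
  [⊗]  ⊢ p0, p0, (p0⊥ ⊗ p0⊥)
    [Ax]  ⊢ p0, p0⊥
    [Ax]  ⊢ p0, p0⊥
  [Ax]  ⊢ p0, p0⊥

Result: YES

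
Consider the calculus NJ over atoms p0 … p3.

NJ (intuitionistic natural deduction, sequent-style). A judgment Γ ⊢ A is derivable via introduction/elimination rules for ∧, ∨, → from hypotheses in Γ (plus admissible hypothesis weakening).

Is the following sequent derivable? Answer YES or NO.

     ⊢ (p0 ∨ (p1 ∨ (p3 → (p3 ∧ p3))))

Proof tree:
[∨I₂]  ⊢ (p0 ∨ (p1 ∨ (p3 → (p3 ∧ p3))))
  [∨I₂]  ⊢ (p1 ∨ (p3 → (p3 ∧ p3)))
    [→I]  ⊢ (p3 → (p3 ∧ p3))
      [∧I] p3 ⊢ (p3 ∧ p3)
        [Ax] p3 ⊢ p3
        [Ax] p3 ⊢ p3

Result: YES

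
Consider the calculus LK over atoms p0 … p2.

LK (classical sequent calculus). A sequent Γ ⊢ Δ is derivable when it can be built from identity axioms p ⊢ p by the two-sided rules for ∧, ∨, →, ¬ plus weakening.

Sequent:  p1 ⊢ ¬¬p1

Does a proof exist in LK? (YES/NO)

Derivation trace:
[¬R] p1 ⊢ ¬¬p1
  [¬L] p1, ¬p1 ⊢ 
    [Ax] p1 ⊢ p1

Result: YES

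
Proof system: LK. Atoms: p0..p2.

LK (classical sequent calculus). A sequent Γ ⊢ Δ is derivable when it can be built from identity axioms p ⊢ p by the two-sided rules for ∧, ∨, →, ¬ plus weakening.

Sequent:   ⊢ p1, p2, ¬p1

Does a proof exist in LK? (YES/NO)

Derivation (root first):
[¬R]  ⊢ p1, p2, ¬p1
  [WR] p1 ⊢ p1, p2
    [Ax] p1 ⊢ p1

Result: YES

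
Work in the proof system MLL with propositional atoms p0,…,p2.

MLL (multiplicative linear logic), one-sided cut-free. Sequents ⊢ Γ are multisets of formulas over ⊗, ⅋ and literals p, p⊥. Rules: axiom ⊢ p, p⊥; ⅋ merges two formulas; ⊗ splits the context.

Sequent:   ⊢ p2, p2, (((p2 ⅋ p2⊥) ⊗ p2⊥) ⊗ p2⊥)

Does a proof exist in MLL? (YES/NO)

Derivation (root first):
[⊗]  ⊢ p2, p2, (((p2 ⅋ p2⊥) ⊗ p2⊥) ⊗ p2⊥)
  [⊗]  ⊢ p2, ((p2 ⅋ p2⊥) ⊗ p2⊥)
    [⅋]  ⊢ (p2 ⅋ p2⊥)
      [Ax]  ⊢ p2, p2⊥
    [Ax]  ⊢ p2, p2⊥
  [Ax]  ⊢ p2, p2⊥

Result: YES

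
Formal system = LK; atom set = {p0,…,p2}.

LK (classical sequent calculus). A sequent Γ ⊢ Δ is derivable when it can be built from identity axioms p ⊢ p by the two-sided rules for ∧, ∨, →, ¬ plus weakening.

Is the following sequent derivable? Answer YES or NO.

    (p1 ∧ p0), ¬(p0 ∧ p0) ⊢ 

Proof tree:
[¬L] (p1 ∧ p0), ¬(p0 ∧ p0) ⊢ 
  [∧R] (p1 ∧ p0) ⊢ (p0 ∧ p0)
    [∧L] (p1 ∧ p0) ⊢ p0
      [WL] p0, p1 ⊢ p0
        [Ax] p0 ⊢ p0
    [∧L] (p1 ∧ p0) ⊢ p0
      [WL] p0, p1 ⊢ p0
        [Ax] p0 ⊢ p0

Result: YES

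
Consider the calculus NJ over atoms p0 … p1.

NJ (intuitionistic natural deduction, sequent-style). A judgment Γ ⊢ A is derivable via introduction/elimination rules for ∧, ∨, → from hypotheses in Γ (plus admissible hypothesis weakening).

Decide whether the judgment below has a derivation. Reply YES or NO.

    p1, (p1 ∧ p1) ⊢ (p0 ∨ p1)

Proof tree:
[∨I₂] p1, (p1 ∧ p1) ⊢ (p0 ∨ p1)
  [Wk] p1, (p1 ∧ p1) ⊢ p1
    [Ax] p1 ⊢ p1

Result: YES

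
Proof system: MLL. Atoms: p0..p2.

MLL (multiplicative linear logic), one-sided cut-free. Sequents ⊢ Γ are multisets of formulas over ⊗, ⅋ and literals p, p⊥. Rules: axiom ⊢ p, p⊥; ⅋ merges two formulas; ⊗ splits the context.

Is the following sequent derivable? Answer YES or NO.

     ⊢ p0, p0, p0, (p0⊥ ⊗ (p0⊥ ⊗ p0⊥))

Derivation (root first):
[⊗]  ⊢ p0, p0, p0, (p0⊥ ⊗ (p0⊥ ⊗ p0⊥))
  [Ax]  ⊢ p0, p0⊥
  [⊗]  ⊢ p0, p0, (p0⊥ ⊗ p0⊥)
    [Ax]  ⊢ p0, p0⊥
    [Ax]  ⊢ p0, p0⊥

Result: YES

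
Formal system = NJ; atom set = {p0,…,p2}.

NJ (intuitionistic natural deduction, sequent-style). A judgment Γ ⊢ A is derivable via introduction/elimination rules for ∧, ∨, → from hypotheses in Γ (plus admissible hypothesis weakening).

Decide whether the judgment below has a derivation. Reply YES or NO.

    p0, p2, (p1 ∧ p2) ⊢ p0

Proof tree:
[Wk] p0, p2, (p1 ∧ p2) ⊢ p0
  [Wk] p0, p2 ⊢ p0
    [Ax] p0 ⊢ p0

Result: YES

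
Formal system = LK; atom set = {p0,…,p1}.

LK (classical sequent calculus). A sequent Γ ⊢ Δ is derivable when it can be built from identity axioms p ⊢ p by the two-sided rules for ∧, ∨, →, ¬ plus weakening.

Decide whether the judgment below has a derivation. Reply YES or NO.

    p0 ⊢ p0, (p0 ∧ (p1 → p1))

Derivation trace:
[∧R] p0 ⊢ p0, (p0 ∧ (p1 → p1))
  [WR] p0 ⊢ p0, p0
    [Ax] p0 ⊢ p0
  [→R]  ⊢ (p1 → p1)
    [Ax] p1 ⊢ p1

Result: YES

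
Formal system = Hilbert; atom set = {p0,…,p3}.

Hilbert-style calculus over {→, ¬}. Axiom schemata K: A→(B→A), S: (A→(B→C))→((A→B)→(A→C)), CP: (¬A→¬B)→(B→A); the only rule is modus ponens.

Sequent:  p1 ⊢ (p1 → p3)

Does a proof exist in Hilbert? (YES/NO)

Search for a countermodel by truth-table:
  v=0000: Γ:[p1=F] Δ:[(p1 → p3)=T] refutes=False
  v=0001: Γ:[p1=F] Δ:[(p1 → p3)=T] refutes=False
  v=0010: Γ:[p1=F] Δ:[(p1 → p3)=T] refutes=False
  v=0011: Γ:[p1=F] Δ:[(p1 → p3)=T] refutes=False
  v=0100: Γ:[p1=T] Δ:[(p1 → p3)=F] refutes=True  ← countermodel

Result: NO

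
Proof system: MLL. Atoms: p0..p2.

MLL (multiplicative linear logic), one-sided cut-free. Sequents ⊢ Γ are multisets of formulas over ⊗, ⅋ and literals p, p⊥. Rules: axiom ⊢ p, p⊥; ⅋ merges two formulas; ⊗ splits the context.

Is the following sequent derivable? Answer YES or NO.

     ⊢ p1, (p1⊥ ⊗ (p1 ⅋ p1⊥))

Derivation (root first):
[⊗]  ⊢ p1, (p1⊥ ⊗ (p1 ⅋ p1⊥))
  [Ax]  ⊢ p1, p1⊥
  [⅋]  ⊢ (p1 ⅋ p1⊥)
    [Ax]  ⊢ p1, p1⊥

Result: YES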